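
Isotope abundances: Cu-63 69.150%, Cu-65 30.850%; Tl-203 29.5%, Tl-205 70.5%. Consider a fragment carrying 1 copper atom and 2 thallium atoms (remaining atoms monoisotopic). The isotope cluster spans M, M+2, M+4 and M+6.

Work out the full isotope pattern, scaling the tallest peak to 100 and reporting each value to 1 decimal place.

Copper pattern (n=1): 0.6915 : 0.3085
Thallium pattern (n=2): 0.087025 : 0.41595 : 0.497025
Convolve the two distributions (both contribute in 2-u steps):
  M: 0.6915×0.087025 = 0.060178
  M+2: 0.6915×0.41595 + 0.3085×0.087025 = 0.314477
  M+4: 0.6915×0.497025 + 0.3085×0.41595 = 0.472013
  M+6: 0.3085×0.497025 = 0.153332
Scale to base peak (0.472013) = 100: 12.7 : 66.6 : 100.0 : 32.5

12.7 : 66.6 : 100.0 : 32.5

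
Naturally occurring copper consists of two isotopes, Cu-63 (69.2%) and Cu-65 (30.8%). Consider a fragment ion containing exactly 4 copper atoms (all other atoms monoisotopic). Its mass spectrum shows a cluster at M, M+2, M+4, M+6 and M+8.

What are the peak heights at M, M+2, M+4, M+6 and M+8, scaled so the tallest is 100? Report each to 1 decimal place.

The 4 Cu atoms are independent, so intensities follow the terms of (0.692 + 0.308)^4.
P(M) = 0.692^4 = 0.229311
P(M+2) = 4 × 0.692^3 × 0.308^1 = 0.408253
P(M+4) = 6 × 0.692^2 × 0.308^2 = 0.272562
P(M+6) = 4 × 0.692^1 × 0.308^3 = 0.080876
P(M+8) = 0.308^4 = 0.008999
The M+2 peak is largest (0.408253); scaling to 100 gives 56.2 : 100.0 : 66.8 : 19.8 : 2.2.

56.2 : 100.0 : 66.8 : 19.8 : 2.2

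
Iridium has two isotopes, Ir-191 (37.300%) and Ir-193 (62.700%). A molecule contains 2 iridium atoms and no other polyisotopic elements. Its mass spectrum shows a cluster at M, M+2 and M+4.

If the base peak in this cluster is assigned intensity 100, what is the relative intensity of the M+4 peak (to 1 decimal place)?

84.0

Term probabilities: M 0.1391, M+2 0.4677, M+4 0.3931. Base peak = M+2.
P(M+2) = C(2,1) × 0.37300^1 × 0.62700^1 = 2 × 0.3730 × 0.6270 = 0.467742 (base)
P(M+4) = C(2,2) × 0.37300^0 × 0.62700^2 = 1 × 1.0000 × 0.393129 = 0.393129
Relative intensity = 0.393129 / 0.467742 × 100 = 84.0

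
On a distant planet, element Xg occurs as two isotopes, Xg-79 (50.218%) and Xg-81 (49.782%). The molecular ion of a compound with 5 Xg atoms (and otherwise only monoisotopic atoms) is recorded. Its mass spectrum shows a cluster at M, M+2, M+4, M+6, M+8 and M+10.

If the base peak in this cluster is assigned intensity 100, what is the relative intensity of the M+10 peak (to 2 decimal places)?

9.74

(0.50218 + 0.49782)^5 gives M 0.0319, M+2 0.1583, M+4 0.3139, M+6 0.3111, M+8 0.1542, M+10 0.0306; the largest is M+4.
P(M+4) = C(5,2) × 0.50218^3 × 0.49782^2 = 10 × 0.12664214 × 0.24782475 = 0.313851 (base)
P(M+10) = C(5,5) × 0.50218^0 × 0.49782^5 = 1 × 1.0000 × 0.03057466 = 0.030575
Relative intensity = 0.030575 / 0.313851 × 100 = 9.74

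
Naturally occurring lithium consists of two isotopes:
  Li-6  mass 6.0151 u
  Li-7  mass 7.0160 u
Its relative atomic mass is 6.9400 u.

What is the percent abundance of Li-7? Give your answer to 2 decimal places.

92.41%

With x = fraction of Li-6 (so Li-7 is 1 − x):
6.0151·x + 7.0160·(1 − x) = 6.9400
(6.0151 − 7.0160)·x = 6.9400 − 7.0160
x = -0.0760 / -1.0009 = 0.07593 → 7.59% Li-6, 92.41% Li-7.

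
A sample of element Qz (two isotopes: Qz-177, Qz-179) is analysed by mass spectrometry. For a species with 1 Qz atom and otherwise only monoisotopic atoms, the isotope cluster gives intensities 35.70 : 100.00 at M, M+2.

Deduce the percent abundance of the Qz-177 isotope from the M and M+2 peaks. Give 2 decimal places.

26.31%

Write p for the Qz-177 fraction. I(M+2)/I(M) = [C(1,1)·p^0·(1−p)] / p^1 = 1·(1−p)/p = 100.00/35.70 = 2.8011
(1−p)/p = 2.8011/1 = 2.8011  ⇒  p = 1/(1 + 2.8011) = 0.2631
Qz-177: 26.31%, Qz-179: 73.69%.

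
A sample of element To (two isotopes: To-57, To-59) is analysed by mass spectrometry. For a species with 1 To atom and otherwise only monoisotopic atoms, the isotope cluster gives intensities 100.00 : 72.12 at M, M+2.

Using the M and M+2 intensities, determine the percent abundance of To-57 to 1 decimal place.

58.1%

Write p for the To-57 fraction. I(M+2)/I(M) = [C(1,1)·p^0·(1−p)] / p^1 = 1·(1−p)/p = 72.12/100.00 = 0.7212
(1−p)/p = 0.7212/1 = 0.7212  ⇒  p = 1/(1 + 0.7212) = 0.5810
To-57: 58.1%, To-59: 41.9%.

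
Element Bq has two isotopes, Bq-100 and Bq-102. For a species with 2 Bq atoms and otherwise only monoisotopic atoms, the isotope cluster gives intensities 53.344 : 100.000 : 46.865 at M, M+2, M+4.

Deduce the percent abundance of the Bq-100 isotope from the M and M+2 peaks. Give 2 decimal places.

51.62%

Write p for the Bq-100 fraction. I(M+2)/I(M) = [C(2,1)·p^1·(1−p)] / p^2 = 2·(1−p)/p = 100.000/53.344 = 1.8746
(1−p)/p = 1.8746/2 = 0.9373  ⇒  p = 1/(1 + 0.9373) = 0.5162
Bq-100: 51.62%, Bq-102: 48.38%.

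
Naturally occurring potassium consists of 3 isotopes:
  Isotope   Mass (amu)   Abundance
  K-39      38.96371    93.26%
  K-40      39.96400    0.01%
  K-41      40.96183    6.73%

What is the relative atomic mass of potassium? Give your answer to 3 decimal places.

39.098 amu

Average mass = Σ (abundance × isotope mass) = 0.9326 × 38.96371 + 0.0001 × 39.96400 + 0.0673 × 40.96183
= 36.337556 + 0.003996 + 2.756731 = 39.098283 amu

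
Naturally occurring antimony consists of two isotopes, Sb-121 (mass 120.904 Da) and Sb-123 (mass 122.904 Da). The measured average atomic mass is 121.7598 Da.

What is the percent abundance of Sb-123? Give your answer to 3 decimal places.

With x = fraction of Sb-121 (so Sb-123 is 1 − x):
120.904·x + 122.904·(1 − x) = 121.7598
(120.904 − 122.904)·x = 121.7598 − 122.904
x = -1.1442 / -2.000 = 0.57210 → 57.210% Sb-121, 42.790% Sb-123.

42.790%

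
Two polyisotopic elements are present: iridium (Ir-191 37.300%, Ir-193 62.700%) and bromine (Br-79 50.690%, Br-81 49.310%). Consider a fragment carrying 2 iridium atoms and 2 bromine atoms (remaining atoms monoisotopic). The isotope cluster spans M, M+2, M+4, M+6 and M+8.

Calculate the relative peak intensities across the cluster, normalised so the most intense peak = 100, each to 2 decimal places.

9.70 : 51.47 : 100.00 : 84.16 : 25.93

Iridium pattern (n=2): 0.139129 : 0.467742 : 0.393129
Bromine pattern (n=2): 0.25694761 : 0.49990478 : 0.24314761
Convolve the two distributions (both contribute in 2-u steps):
  M: 0.139129×0.25694761 = 0.035749
  M+2: 0.139129×0.49990478 + 0.467742×0.25694761 = 0.189736
  M+4: 0.139129×0.24314761 + 0.467742×0.49990478 + 0.393129×0.25694761 = 0.368669
  M+6: 0.467742×0.24314761 + 0.393129×0.49990478 = 0.310257
  M+8: 0.393129×0.24314761 = 0.095588
Scale to base peak (0.368669) = 100: 9.70 : 51.47 : 100.00 : 84.16 : 25.93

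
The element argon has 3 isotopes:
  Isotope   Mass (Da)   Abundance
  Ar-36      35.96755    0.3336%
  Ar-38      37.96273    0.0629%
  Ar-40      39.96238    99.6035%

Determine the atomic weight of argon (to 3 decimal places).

Ar = Σ fᵢ·mᵢ = 0.003336 × 35.96755 + 0.000629 × 37.96273 + 0.996035 × 39.96238
= 0.119988 + 0.023879 + 39.803929 = 39.947796 Da

39.948 Da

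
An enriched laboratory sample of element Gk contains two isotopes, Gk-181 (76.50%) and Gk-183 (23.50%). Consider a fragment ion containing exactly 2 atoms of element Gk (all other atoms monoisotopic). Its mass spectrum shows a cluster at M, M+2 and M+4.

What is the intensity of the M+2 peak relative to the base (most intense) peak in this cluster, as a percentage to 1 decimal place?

61.4%

Binomial terms of (0.7650 + 0.2350)^2: M 0.5852, M+2 0.3595, M+4 0.0552 → M is the base peak.
P(M) = C(2,0) × 0.7650^2 × 0.2350^0 = 1 × 0.585225 × 1.0000 = 0.585225 (base)
P(M+2) = C(2,1) × 0.7650^1 × 0.2350^1 = 2 × 0.7650 × 0.2350 = 0.359550
Relative intensity = 0.359550 / 0.585225 × 100 = 61.4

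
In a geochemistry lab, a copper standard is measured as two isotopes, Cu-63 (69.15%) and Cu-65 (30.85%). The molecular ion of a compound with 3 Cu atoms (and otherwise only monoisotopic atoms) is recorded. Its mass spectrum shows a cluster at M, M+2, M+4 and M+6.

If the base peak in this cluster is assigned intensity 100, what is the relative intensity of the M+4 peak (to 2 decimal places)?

44.61

(0.6915 + 0.3085)^3 gives M 0.3307, M+2 0.4425, M+4 0.1974, M+6 0.0294; the largest is M+2.
P(M+2) = C(3,1) × 0.6915^2 × 0.3085^1 = 3 × 0.47817225 × 0.3085 = 0.442548 (base)
P(M+4) = C(3,2) × 0.6915^1 × 0.3085^2 = 3 × 0.6915 × 0.09517225 = 0.197435
Relative intensity = 0.197435 / 0.442548 × 100 = 44.61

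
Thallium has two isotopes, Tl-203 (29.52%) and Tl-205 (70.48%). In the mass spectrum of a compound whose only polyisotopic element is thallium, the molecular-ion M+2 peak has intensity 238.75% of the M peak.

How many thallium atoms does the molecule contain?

1

The M+2/M ratio from n Tl atoms is n · q/p = n · 0.7048/0.2952.
n = 2.3875 × 0.2952/0.7048 = 1.00 ≈ 1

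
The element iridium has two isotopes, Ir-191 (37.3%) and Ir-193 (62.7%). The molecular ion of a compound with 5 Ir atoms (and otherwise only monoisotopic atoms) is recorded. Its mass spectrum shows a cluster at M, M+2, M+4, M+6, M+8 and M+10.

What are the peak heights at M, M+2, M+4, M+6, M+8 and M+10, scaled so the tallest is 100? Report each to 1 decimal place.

2.1 : 17.7 : 59.5 : 100.0 : 84.0 : 28.3

The 5 Ir atoms are independent, so intensities follow the terms of (0.373 + 0.627)^5.
P(M) = 0.373^5 = 0.007220
P(M+2) = 5 × 0.373^4 × 0.627^1 = 0.060684
P(M+4) = 10 × 0.373^3 × 0.627^2 = 0.204015
P(M+6) = 10 × 0.373^2 × 0.627^3 = 0.342942
P(M+8) = 5 × 0.373^1 × 0.627^4 = 0.288237
P(M+10) = 0.627^5 = 0.096903
The M+6 peak is largest (0.342942); scaling to 100 gives 2.1 : 17.7 : 59.5 : 100.0 : 84.0 : 28.3.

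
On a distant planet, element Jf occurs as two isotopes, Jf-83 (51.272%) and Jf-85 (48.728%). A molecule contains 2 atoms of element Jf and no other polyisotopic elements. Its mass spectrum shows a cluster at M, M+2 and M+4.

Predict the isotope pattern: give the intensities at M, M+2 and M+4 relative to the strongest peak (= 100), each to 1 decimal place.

The 2 Jf atoms are independent, so intensities follow the terms of (0.51272 + 0.48728)^2.
P(M) = 0.51272^2 = 0.262882
P(M+2) = 2 × 0.51272^1 × 0.48728^1 = 0.499676
P(M+4) = 0.48728^2 = 0.237442
The M+2 peak is largest (0.499676); scaling to 100 gives 52.6 : 100.0 : 47.5.

52.6 : 100.0 : 47.5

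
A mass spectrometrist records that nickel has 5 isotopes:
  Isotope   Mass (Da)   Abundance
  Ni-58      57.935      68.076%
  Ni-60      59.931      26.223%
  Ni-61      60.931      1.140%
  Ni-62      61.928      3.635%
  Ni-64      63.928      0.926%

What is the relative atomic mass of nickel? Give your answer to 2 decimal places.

58.69 Da

Average mass = Σ (abundance × isotope mass) = 0.68076 × 57.935 + 0.26223 × 59.931 + 0.01140 × 60.931 + 0.03635 × 61.928 + 0.00926 × 63.928
= 39.4398 + 15.7157 + 0.6946 + 2.2511 + 0.5920 = 58.6932 Da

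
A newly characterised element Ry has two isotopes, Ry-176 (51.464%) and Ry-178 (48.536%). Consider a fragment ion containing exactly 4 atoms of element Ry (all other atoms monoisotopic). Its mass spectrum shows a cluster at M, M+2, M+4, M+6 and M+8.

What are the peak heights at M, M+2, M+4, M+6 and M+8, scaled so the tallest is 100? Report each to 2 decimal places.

18.74 : 70.69 : 100.00 : 62.87 : 14.82

The 4 Ry atoms are independent, so intensities follow the terms of (0.51464 + 0.48536)^4.
P(M) = 0.51464^4 = 0.070148
P(M+2) = 4 × 0.51464^3 × 0.48536^1 = 0.264627
P(M+4) = 6 × 0.51464^2 × 0.48536^2 = 0.374357
P(M+6) = 4 × 0.51464^1 × 0.48536^3 = 0.235372
P(M+8) = 0.48536^4 = 0.055495
The M+4 peak is largest (0.374357); scaling to 100 gives 18.74 : 70.69 : 100.00 : 62.87 : 14.82.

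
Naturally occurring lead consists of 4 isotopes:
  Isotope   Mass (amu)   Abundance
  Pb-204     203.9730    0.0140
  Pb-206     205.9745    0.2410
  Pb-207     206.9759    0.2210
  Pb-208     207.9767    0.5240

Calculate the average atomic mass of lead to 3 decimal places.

The abundance-weighted mean is 0.0140 × 203.9730 + 0.2410 × 205.9745 + 0.2210 × 206.9759 + 0.5240 × 207.9767
= 2.85562 + 49.63985 + 45.74167 + 108.97979 = 207.21693 amu

207.217 amu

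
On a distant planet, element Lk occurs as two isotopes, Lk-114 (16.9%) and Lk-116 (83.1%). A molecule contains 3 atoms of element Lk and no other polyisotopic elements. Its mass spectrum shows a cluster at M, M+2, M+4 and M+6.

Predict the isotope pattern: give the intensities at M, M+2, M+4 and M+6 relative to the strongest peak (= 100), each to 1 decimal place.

0.8 : 12.4 : 61.0 : 100.0

The 3 Lk atoms are independent, so intensities follow the terms of (0.169 + 0.831)^3.
P(M) = 0.169^3 = 0.004827
P(M+2) = 3 × 0.169^2 × 0.831^1 = 0.071203
P(M+4) = 3 × 0.169^1 × 0.831^2 = 0.350114
P(M+6) = 0.831^3 = 0.573856
The M+6 peak is largest (0.573856); scaling to 100 gives 0.8 : 12.4 : 61.0 : 100.0.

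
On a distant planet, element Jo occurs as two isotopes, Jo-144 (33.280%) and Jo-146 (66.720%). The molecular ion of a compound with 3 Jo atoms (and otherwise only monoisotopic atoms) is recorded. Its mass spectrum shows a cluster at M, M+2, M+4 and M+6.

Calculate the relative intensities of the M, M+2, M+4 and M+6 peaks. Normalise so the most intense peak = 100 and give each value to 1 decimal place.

Each Jo atom is independently Jo-144 (p = 0.33280) or Jo-146 (q = 0.66720); the cluster is the binomial expansion (p + q)^3.
P(M) = 0.33280^3 = 0.036860
P(M+2) = 3 × 0.33280^2 × 0.66720^1 = 0.221689
P(M+4) = 3 × 0.33280^1 × 0.66720^2 = 0.444444
P(M+6) = 0.66720^3 = 0.297008
The M+4 peak is largest (0.444444); scaling to 100 gives 8.3 : 49.9 : 100.0 : 66.8.

8.3 : 49.9 : 100.0 : 66.8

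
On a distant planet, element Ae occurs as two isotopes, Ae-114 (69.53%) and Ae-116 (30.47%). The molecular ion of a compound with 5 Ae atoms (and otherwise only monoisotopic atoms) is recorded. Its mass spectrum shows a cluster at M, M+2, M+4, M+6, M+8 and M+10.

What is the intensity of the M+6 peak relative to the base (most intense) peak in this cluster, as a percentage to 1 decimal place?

38.4%

Term probabilities: M 0.1625, M+2 0.3561, M+4 0.3121, M+6 0.1368, M+8 0.0300, M+10 0.0026. Base peak = M+2.
P(M+2) = C(5,1) × 0.6953^4 × 0.3047^1 = 5 × 0.23371625 × 0.3047 = 0.356067 (base)
P(M+6) = C(5,3) × 0.6953^2 × 0.3047^3 = 10 × 0.48344209 × 0.02828898 = 0.136761
Relative intensity = 0.136761 / 0.356067 × 100 = 38.4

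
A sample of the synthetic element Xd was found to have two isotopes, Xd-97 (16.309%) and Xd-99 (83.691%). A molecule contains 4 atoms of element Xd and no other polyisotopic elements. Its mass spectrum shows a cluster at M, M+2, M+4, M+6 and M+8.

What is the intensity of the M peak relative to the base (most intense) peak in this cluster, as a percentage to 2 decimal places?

0.14%

Term probabilities: M 0.0007, M+2 0.0145, M+4 0.1118, M+6 0.3824, M+8 0.4906. Base peak = M+8.
P(M+8) = C(4,4) × 0.16309^0 × 0.83691^4 = 1 × 1.0000 × 0.49058586 = 0.490586 (base)
P(M) = C(4,0) × 0.16309^4 × 0.83691^0 = 1 × 0.00070747 × 1.0000 = 0.000707
Relative intensity = 0.000707 / 0.490586 × 100 = 0.14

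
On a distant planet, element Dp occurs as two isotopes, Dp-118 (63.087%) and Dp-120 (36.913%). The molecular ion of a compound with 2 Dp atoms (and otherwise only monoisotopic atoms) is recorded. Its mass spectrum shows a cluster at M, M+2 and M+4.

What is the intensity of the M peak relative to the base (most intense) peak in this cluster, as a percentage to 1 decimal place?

Binomial terms of (0.63087 + 0.36913)^2: M 0.3980, M+2 0.4657, M+4 0.1363 → M+2 is the base peak.
P(M+2) = C(2,1) × 0.63087^1 × 0.36913^1 = 2 × 0.63087 × 0.36913 = 0.465746 (base)
P(M) = C(2,0) × 0.63087^2 × 0.36913^0 = 1 × 0.39799696 × 1.0000 = 0.397997
Relative intensity = 0.397997 / 0.465746 × 100 = 85.5

85.5%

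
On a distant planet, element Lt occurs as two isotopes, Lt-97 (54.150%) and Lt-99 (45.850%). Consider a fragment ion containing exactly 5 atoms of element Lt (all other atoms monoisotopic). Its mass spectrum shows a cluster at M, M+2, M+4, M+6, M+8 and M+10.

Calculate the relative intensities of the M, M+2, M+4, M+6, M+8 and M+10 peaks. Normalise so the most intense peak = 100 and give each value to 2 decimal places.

Expanding (0.54150 + 0.45850)^5:
P(M) = 0.54150^5 = 0.046558
P(M+2) = 5 × 0.54150^4 × 0.45850^1 = 0.197108
P(M+4) = 10 × 0.54150^3 × 0.45850^2 = 0.333791
P(M+6) = 10 × 0.54150^2 × 0.45850^3 = 0.282628
P(M+8) = 5 × 0.54150^1 × 0.45850^4 = 0.119654
P(M+10) = 0.45850^5 = 0.020263
The M+4 peak is largest (0.333791); scaling to 100 gives 13.95 : 59.05 : 100.00 : 84.67 : 35.85 : 6.07.

13.95 : 59.05 : 100.00 : 84.67 : 35.85 : 6.07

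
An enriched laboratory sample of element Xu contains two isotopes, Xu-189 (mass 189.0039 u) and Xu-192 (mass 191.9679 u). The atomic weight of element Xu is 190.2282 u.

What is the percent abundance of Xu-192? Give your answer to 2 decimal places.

41.31%

With x = fraction of Xu-189 (so Xu-192 is 1 − x):
189.0039·x + 191.9679·(1 − x) = 190.2282
(189.0039 − 191.9679)·x = 190.2282 − 191.9679
x = -1.7397 / -2.9640 = 0.58694 → 58.69% Xu-189, 41.31% Xu-192.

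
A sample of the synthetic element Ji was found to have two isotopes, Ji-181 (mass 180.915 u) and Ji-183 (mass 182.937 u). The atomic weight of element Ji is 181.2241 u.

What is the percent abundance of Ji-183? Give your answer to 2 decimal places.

15.29%

With x = fraction of Ji-181 (so Ji-183 is 1 − x):
180.915·x + 182.937·(1 − x) = 181.2241
(180.915 − 182.937)·x = 181.2241 − 182.937
x = -1.7129 / -2.022 = 0.84713 → 84.71% Ji-181, 15.29% Ji-183.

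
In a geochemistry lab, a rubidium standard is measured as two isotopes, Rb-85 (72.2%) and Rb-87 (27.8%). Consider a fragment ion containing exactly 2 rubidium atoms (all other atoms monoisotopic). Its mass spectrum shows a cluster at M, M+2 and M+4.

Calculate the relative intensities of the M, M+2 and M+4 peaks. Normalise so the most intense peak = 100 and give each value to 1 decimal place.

100.0 : 77.0 : 14.8

The 2 Rb atoms are independent, so intensities follow the terms of (0.722 + 0.278)^2.
P(M) = 0.722^2 = 0.521284
P(M+2) = 2 × 0.722^1 × 0.278^1 = 0.401432
P(M+4) = 0.278^2 = 0.077284
The M peak is largest (0.521284); scaling to 100 gives 100.0 : 77.0 : 14.8.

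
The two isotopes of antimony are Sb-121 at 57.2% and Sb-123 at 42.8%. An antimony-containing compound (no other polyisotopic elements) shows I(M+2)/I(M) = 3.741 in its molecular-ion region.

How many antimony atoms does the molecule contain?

5

The M+2/M ratio from n Sb atoms is n · q/p = n · 0.428/0.572.
n = 3.741 × 0.572/0.428 = 5.00 ≈ 5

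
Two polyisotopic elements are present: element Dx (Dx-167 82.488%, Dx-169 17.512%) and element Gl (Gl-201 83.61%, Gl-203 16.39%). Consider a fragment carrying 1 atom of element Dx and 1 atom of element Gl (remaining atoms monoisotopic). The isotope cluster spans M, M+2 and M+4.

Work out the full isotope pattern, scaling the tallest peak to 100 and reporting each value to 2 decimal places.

100.00 : 40.83 : 4.16

Element Dx pattern (n=1): 0.82488 : 0.17512
Element Gl pattern (n=1): 0.8361 : 0.1639
Convolve the two distributions (both contribute in 2-u steps):
  M: 0.82488×0.8361 = 0.689682
  M+2: 0.82488×0.1639 + 0.17512×0.8361 = 0.281616
  M+4: 0.17512×0.1639 = 0.028702
Scale to base peak (0.689682) = 100: 100.00 : 40.83 : 4.16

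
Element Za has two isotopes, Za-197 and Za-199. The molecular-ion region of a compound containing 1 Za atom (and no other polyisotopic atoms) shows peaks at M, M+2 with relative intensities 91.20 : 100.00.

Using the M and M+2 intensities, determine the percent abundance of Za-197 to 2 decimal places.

47.70%

Write p for the Za-197 fraction. I(M+2)/I(M) = [C(1,1)·p^0·(1−p)] / p^1 = 1·(1−p)/p = 100.00/91.20 = 1.0965
(1−p)/p = 1.0965/1 = 1.0965  ⇒  p = 1/(1 + 1.0965) = 0.4770
Za-197: 47.70%, Za-199: 52.30%.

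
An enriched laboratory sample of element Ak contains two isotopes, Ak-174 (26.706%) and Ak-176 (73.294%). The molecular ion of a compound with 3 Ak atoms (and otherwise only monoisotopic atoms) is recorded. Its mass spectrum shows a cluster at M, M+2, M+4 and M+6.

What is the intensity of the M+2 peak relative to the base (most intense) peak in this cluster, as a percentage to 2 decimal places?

Binomial terms of (0.26706 + 0.73294)^3: M 0.0190, M+2 0.1568, M+4 0.4304, M+6 0.3937 → M+4 is the base peak.
P(M+4) = C(3,2) × 0.26706^1 × 0.73294^2 = 3 × 0.26706 × 0.53720104 = 0.430395 (base)
P(M+2) = C(3,1) × 0.26706^2 × 0.73294^1 = 3 × 0.07132104 × 0.73294 = 0.156822
Relative intensity = 0.156822 / 0.430395 × 100 = 36.44

36.44%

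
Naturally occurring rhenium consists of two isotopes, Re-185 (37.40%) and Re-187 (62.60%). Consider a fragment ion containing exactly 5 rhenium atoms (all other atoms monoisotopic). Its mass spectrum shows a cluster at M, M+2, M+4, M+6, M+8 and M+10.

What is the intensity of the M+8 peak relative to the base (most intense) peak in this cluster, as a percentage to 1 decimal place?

83.7%

Binomial terms of (0.3740 + 0.6260)^5: M 0.0073, M+2 0.0612, M+4 0.2050, M+6 0.3431, M+8 0.2872, M+10 0.0961 → M+6 is the base peak.
P(M+6) = C(5,3) × 0.3740^2 × 0.6260^3 = 10 × 0.139876 × 0.24531438 = 0.343136 (base)
P(M+8) = C(5,4) × 0.3740^1 × 0.6260^4 = 5 × 0.3740 × 0.1535668 = 0.287170
Relative intensity = 0.287170 / 0.343136 × 100 = 83.7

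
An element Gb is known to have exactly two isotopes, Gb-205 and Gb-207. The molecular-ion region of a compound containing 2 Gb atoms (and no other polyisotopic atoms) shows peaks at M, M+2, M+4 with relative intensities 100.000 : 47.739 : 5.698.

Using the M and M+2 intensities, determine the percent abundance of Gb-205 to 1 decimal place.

80.7%

Let p = fractional abundance of Gb-205. I(M+2)/I(M) = [C(2,1)·p^1·(1−p)] / p^2 = 2·(1−p)/p = 47.739/100.000 = 0.4774
(1−p)/p = 0.4774/2 = 0.2387  ⇒  p = 1/(1 + 0.2387) = 0.8073
Gb-205: 80.7%, Gb-207: 19.3%.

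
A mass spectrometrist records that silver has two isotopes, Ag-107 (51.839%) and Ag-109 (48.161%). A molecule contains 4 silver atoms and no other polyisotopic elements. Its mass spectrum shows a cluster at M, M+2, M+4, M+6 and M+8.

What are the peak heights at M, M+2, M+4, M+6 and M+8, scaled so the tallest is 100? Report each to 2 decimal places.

19.31 : 71.76 : 100.00 : 61.94 : 14.39

Each Ag atom is independently Ag-107 (p = 0.51839) or Ag-109 (q = 0.48161); the cluster is the binomial expansion (p + q)^4.
P(M) = 0.51839^4 = 0.072215
P(M+2) = 4 × 0.51839^3 × 0.48161^1 = 0.268365
P(M+4) = 6 × 0.51839^2 × 0.48161^2 = 0.373986
P(M+6) = 4 × 0.51839^1 × 0.48161^3 = 0.231634
P(M+8) = 0.48161^4 = 0.053800
The M+4 peak is largest (0.373986); scaling to 100 gives 19.31 : 71.76 : 100.00 : 61.94 : 14.39.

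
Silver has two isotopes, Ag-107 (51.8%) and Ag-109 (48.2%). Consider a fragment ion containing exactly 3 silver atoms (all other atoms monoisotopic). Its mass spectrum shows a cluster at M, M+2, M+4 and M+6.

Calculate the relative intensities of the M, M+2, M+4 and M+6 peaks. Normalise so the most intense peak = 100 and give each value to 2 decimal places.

35.82 : 100.00 : 93.05 : 28.86

Each Ag atom is independently Ag-107 (p = 0.518) or Ag-109 (q = 0.482); the cluster is the binomial expansion (p + q)^3.
P(M) = 0.518^3 = 0.138992
P(M+2) = 3 × 0.518^2 × 0.482^1 = 0.387997
P(M+4) = 3 × 0.518^1 × 0.482^2 = 0.361031
P(M+6) = 0.482^3 = 0.111980
The M+2 peak is largest (0.387997); scaling to 100 gives 35.82 : 100.00 : 93.05 : 28.86.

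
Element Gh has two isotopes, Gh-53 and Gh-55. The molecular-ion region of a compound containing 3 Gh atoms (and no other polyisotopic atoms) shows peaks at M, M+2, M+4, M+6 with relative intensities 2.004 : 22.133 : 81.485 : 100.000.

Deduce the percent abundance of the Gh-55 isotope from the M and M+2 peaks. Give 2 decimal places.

78.64%

Write p for the Gh-53 fraction. I(M+2)/I(M) = [C(3,1)·p^2·(1−p)] / p^3 = 3·(1−p)/p = 22.133/2.004 = 11.0444
(1−p)/p = 11.0444/3 = 3.6815  ⇒  p = 1/(1 + 3.6815) = 0.2136
Gh-53: 21.36%, Gh-55: 78.64%.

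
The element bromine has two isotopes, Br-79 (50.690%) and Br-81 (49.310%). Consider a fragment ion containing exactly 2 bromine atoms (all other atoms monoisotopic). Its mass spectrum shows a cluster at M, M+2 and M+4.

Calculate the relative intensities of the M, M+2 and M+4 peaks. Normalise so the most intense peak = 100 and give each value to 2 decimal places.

Each Br atom is independently Br-79 (p = 0.50690) or Br-81 (q = 0.49310); the cluster is the binomial expansion (p + q)^2.
P(M) = 0.50690^2 = 0.256948
P(M+2) = 2 × 0.50690^1 × 0.49310^1 = 0.499905
P(M+4) = 0.49310^2 = 0.243148
The M+2 peak is largest (0.499905); scaling to 100 gives 51.40 : 100.00 : 48.64.

51.40 : 100.00 : 48.64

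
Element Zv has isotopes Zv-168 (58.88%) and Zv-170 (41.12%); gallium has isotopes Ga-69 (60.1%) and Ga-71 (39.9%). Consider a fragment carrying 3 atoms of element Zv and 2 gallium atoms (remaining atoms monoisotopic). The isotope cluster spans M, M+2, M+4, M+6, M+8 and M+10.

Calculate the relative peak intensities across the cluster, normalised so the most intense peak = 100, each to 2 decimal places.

21.34 : 73.05 : 100.00 : 68.44 : 23.41 : 3.20

Element Zv pattern (n=3): 0.20412839 : 0.42767116 : 0.29867252 : 0.06952793
Gallium pattern (n=2): 0.361201 : 0.479598 : 0.159201
Convolve the two distributions (both contribute in 2-u steps):
  M: 0.20412839×0.361201 = 0.073731
  M+2: 0.20412839×0.479598 + 0.42767116×0.361201 = 0.252375
  M+4: 0.20412839×0.159201 + 0.42767116×0.479598 + 0.29867252×0.361201 = 0.345488
  M+6: 0.42767116×0.159201 + 0.29867252×0.479598 + 0.06952793×0.361201 = 0.236442
  M+8: 0.29867252×0.159201 + 0.06952793×0.479598 = 0.080894
  M+10: 0.06952793×0.159201 = 0.011069
Scale to base peak (0.345488) = 100: 21.34 : 73.05 : 100.00 : 68.44 : 23.41 : 3.20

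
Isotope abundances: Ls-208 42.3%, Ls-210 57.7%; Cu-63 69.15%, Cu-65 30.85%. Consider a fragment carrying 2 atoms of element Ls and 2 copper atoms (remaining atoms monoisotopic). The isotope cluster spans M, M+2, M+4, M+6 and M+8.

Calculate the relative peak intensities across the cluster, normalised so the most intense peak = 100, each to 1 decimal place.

Element Ls pattern (n=2): 0.178929 : 0.488142 : 0.332929
Copper pattern (n=2): 0.47817225 : 0.4266555 : 0.09517225
Convolve the two distributions (both contribute in 2-u steps):
  M: 0.178929×0.47817225 = 0.085559
  M+2: 0.178929×0.4266555 + 0.488142×0.47817225 = 0.309757
  M+4: 0.178929×0.09517225 + 0.488142×0.4266555 + 0.332929×0.47817225 = 0.384495
  M+6: 0.488142×0.09517225 + 0.332929×0.4266555 = 0.188504
  M+8: 0.332929×0.09517225 = 0.031686
Scale to base peak (0.384495) = 100: 22.3 : 80.6 : 100.0 : 49.0 : 8.2

22.3 : 80.6 : 100.0 : 49.0 : 8.2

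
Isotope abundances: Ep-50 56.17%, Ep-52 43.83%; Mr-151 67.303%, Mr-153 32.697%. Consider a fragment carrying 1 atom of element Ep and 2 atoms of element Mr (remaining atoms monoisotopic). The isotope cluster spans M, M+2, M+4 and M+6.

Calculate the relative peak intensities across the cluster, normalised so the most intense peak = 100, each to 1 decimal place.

Element Ep pattern (n=1): 0.5617 : 0.4383
Element Mr pattern (n=2): 0.45296938 : 0.44012124 : 0.10690938
Convolve the two distributions (both contribute in 2-u steps):
  M: 0.5617×0.45296938 = 0.254433
  M+2: 0.5617×0.44012124 + 0.4383×0.45296938 = 0.445753
  M+4: 0.5617×0.10690938 + 0.4383×0.44012124 = 0.252956
  M+6: 0.4383×0.10690938 = 0.046858
Scale to base peak (0.445753) = 100: 57.1 : 100.0 : 56.7 : 10.5

57.1 : 100.0 : 56.7 : 10.5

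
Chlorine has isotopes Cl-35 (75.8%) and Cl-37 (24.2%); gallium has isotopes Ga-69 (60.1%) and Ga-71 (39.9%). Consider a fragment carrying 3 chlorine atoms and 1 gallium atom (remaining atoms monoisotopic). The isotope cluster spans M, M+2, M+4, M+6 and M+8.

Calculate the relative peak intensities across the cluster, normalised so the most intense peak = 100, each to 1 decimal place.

Chlorine pattern (n=3): 0.43551951 : 0.41713346 : 0.13317454 : 0.01417249
Gallium pattern (n=1): 0.6010 : 0.3990
Convolve the two distributions (both contribute in 2-u steps):
  M: 0.43551951×0.6010 = 0.261747
  M+2: 0.43551951×0.3990 + 0.41713346×0.6010 = 0.424469
  M+4: 0.41713346×0.3990 + 0.13317454×0.6010 = 0.246474
  M+6: 0.13317454×0.3990 + 0.01417249×0.6010 = 0.061654
  M+8: 0.01417249×0.3990 = 0.005655
Scale to base peak (0.424469) = 100: 61.7 : 100.0 : 58.1 : 14.5 : 1.3

61.7 : 100.0 : 58.1 : 14.5 : 1.3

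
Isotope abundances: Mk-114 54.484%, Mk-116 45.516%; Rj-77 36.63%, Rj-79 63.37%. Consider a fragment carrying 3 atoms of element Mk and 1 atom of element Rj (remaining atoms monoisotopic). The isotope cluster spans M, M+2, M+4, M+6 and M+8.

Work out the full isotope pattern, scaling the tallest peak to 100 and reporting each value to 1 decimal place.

15.6 : 65.9 : 100.0 : 65.4 : 15.7

Element Mk pattern (n=3): 0.16173609 : 0.40534359 : 0.33862453 : 0.09429578
Element Rj pattern (n=1): 0.3663 : 0.6337
Convolve the two distributions (both contribute in 2-u steps):
  M: 0.16173609×0.3663 = 0.059244
  M+2: 0.16173609×0.6337 + 0.40534359×0.3663 = 0.250970
  M+4: 0.40534359×0.6337 + 0.33862453×0.3663 = 0.380904
  M+6: 0.33862453×0.6337 + 0.09429578×0.3663 = 0.249127
  M+8: 0.09429578×0.6337 = 0.059755
Scale to base peak (0.380904) = 100: 15.6 : 65.9 : 100.0 : 65.4 : 15.7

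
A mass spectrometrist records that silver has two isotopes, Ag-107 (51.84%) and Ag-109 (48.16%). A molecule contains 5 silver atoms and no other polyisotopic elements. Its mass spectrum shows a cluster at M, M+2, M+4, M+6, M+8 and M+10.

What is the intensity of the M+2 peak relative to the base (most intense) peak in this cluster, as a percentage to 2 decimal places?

53.82%

Binomial terms of (0.5184 + 0.4816)^5: M 0.0374, M+2 0.1739, M+4 0.3231, M+6 0.3002, M+8 0.1394, M+10 0.0259 → M+4 is the base peak.
P(M+4) = C(5,2) × 0.5184^3 × 0.4816^2 = 10 × 0.13931407 × 0.23193856 = 0.323123 (base)
P(M+2) = C(5,1) × 0.5184^4 × 0.4816^1 = 5 × 0.07222041 × 0.4816 = 0.173907
Relative intensity = 0.173907 / 0.323123 × 100 = 53.82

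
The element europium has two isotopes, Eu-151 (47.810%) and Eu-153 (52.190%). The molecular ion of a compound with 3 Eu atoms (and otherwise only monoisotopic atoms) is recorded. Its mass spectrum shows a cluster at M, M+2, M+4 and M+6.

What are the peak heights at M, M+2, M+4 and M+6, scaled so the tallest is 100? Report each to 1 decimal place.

28.0 : 91.6 : 100.0 : 36.4

The 3 Eu atoms are independent, so intensities follow the terms of (0.47810 + 0.52190)^3.
P(M) = 0.47810^3 = 0.109284
P(M+2) = 3 × 0.47810^2 × 0.52190^1 = 0.357887
P(M+4) = 3 × 0.47810^1 × 0.52190^2 = 0.390674
P(M+6) = 0.52190^3 = 0.142155
The M+4 peak is largest (0.390674); scaling to 100 gives 28.0 : 91.6 : 100.0 : 36.4.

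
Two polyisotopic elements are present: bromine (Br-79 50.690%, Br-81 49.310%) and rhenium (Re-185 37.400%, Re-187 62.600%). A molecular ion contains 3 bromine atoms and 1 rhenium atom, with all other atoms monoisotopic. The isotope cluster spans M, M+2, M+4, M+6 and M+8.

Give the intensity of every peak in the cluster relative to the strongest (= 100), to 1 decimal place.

Bromine pattern (n=3): 0.13024674 : 0.3801026 : 0.36975457 : 0.11989609
Rhenium pattern (n=1): 0.3740 : 0.6260
Convolve the two distributions (both contribute in 2-u steps):
  M: 0.13024674×0.3740 = 0.048712
  M+2: 0.13024674×0.6260 + 0.3801026×0.3740 = 0.223693
  M+4: 0.3801026×0.6260 + 0.36975457×0.3740 = 0.376232
  M+6: 0.36975457×0.6260 + 0.11989609×0.3740 = 0.276307
  M+8: 0.11989609×0.6260 = 0.075055
Scale to base peak (0.376232) = 100: 12.9 : 59.5 : 100.0 : 73.4 : 19.9

12.9 : 59.5 : 100.0 : 73.4 : 19.9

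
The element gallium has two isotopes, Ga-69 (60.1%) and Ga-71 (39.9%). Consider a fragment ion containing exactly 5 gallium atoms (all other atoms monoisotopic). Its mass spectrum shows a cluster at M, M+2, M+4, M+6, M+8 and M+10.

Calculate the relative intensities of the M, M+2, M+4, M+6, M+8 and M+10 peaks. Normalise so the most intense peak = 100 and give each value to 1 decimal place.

22.7 : 75.3 : 100.0 : 66.4 : 22.0 : 2.9

Expanding (0.601 + 0.399)^5:
P(M) = 0.601^5 = 0.078410
P(M+2) = 5 × 0.601^4 × 0.399^1 = 0.260280
P(M+4) = 10 × 0.601^3 × 0.399^2 = 0.345596
P(M+6) = 10 × 0.601^2 × 0.399^3 = 0.229439
P(M+8) = 5 × 0.601^1 × 0.399^4 = 0.076162
P(M+10) = 0.399^5 = 0.010113
The M+4 peak is largest (0.345596); scaling to 100 gives 22.7 : 75.3 : 100.0 : 66.4 : 22.0 : 2.9.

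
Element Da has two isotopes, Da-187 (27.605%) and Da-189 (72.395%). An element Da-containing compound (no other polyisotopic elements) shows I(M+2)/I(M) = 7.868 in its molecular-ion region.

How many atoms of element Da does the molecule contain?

With n Da atoms, P(M+2)/P(M) = C(n,1)·p^(n−1)q / p^n = n·q/p = n · 0.72395/0.27605.
n = 7.868 × 0.27605/0.72395 = 3.00 ≈ 3

3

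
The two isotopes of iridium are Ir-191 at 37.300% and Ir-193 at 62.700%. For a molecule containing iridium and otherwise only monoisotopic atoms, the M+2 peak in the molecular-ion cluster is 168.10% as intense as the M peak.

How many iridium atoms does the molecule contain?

1

The M+2/M ratio from n Ir atoms is n · q/p = n · 0.62700/0.37300.
n = 1.6810 × 0.37300/0.62700 = 1.00 ≈ 1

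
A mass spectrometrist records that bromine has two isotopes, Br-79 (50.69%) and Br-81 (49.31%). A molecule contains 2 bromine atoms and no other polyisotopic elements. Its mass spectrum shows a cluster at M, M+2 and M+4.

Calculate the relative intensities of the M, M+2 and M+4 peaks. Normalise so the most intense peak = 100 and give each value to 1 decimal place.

51.4 : 100.0 : 48.6

The 2 Br atoms are independent, so intensities follow the terms of (0.5069 + 0.4931)^2.
P(M) = 0.5069^2 = 0.256948
P(M+2) = 2 × 0.5069^1 × 0.4931^1 = 0.499905
P(M+4) = 0.4931^2 = 0.243148
The M+2 peak is largest (0.499905); scaling to 100 gives 51.4 : 100.0 : 48.6.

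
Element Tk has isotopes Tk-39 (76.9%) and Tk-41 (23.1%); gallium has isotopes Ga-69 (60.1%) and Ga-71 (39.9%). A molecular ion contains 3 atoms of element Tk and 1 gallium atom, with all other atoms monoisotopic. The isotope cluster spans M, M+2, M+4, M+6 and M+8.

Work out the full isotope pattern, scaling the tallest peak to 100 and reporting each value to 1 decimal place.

63.9 : 100.0 : 55.5 : 13.2 : 1.1

Element Tk pattern (n=3): 0.45475661 : 0.40981317 : 0.12310383 : 0.01232639
Gallium pattern (n=1): 0.6010 : 0.3990
Convolve the two distributions (both contribute in 2-u steps):
  M: 0.45475661×0.6010 = 0.273309
  M+2: 0.45475661×0.3990 + 0.40981317×0.6010 = 0.427746
  M+4: 0.40981317×0.3990 + 0.12310383×0.6010 = 0.237501
  M+6: 0.12310383×0.3990 + 0.01232639×0.6010 = 0.056527
  M+8: 0.01232639×0.3990 = 0.004918
Scale to base peak (0.427746) = 100: 63.9 : 100.0 : 55.5 : 13.2 : 1.1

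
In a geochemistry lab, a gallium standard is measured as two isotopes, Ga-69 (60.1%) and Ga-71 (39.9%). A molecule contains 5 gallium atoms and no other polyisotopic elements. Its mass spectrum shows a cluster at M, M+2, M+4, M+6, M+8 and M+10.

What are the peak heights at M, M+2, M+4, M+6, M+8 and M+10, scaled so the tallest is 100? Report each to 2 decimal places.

22.69 : 75.31 : 100.00 : 66.39 : 22.04 : 2.93

The 5 Ga atoms are independent, so intensities follow the terms of (0.601 + 0.399)^5.
P(M) = 0.601^5 = 0.078410
P(M+2) = 5 × 0.601^4 × 0.399^1 = 0.260280
P(M+4) = 10 × 0.601^3 × 0.399^2 = 0.345596
P(M+6) = 10 × 0.601^2 × 0.399^3 = 0.229439
P(M+8) = 5 × 0.601^1 × 0.399^4 = 0.076162
P(M+10) = 0.399^5 = 0.010113
The M+4 peak is largest (0.345596); scaling to 100 gives 22.69 : 75.31 : 100.00 : 66.39 : 22.04 : 2.93.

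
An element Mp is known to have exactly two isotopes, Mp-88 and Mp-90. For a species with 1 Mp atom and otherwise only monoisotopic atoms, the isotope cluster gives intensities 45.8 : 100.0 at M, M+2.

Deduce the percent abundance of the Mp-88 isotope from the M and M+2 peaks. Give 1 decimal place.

31.4%

If p is the fraction of Mp that is Mp-88, then I(M+2)/I(M) = [C(1,1)·p^0·(1−p)] / p^1 = 1·(1−p)/p = 100.0/45.8 = 2.1834
(1−p)/p = 2.1834/1 = 2.1834  ⇒  p = 1/(1 + 2.1834) = 0.3141
Mp-88: 31.4%, Mp-90: 68.6%.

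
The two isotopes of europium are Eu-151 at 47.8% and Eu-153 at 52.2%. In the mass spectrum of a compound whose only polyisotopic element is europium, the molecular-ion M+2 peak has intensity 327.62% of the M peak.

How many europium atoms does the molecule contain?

3

For n independent Eu atoms, I(M+2)/I(M) = n · (abundance Eu-153) / (abundance Eu-151) = n · 0.522/0.478.
n = 3.2762 × 0.478/0.522 = 3.00 ≈ 3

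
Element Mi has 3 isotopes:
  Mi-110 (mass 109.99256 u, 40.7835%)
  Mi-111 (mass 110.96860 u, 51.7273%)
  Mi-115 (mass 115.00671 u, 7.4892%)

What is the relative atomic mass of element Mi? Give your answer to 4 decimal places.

Average mass = Σ (abundance × isotope mass) = 0.407835 × 109.99256 + 0.517273 × 110.96860 + 0.074892 × 115.00671
= 44.858816 + 57.401061 + 8.613083 = 110.872960 u

110.8730 u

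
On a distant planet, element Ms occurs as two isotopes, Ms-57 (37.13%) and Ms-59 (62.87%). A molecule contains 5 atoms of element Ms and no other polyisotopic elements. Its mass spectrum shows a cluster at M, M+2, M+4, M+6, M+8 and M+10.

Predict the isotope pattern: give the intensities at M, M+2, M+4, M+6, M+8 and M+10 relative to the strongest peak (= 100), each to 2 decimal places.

Expanding (0.3713 + 0.6287)^5:
P(M) = 0.3713^5 = 0.007057
P(M+2) = 5 × 0.3713^4 × 0.6287^1 = 0.059747
P(M+4) = 10 × 0.3713^3 × 0.6287^2 = 0.202331
P(M+6) = 10 × 0.3713^2 × 0.6287^3 = 0.342594
P(M+8) = 5 × 0.3713^1 × 0.6287^4 = 0.290047
P(M+10) = 0.6287^5 = 0.098224
The M+6 peak is largest (0.342594); scaling to 100 gives 2.06 : 17.44 : 59.06 : 100.00 : 84.66 : 28.67.

2.06 : 17.44 : 59.06 : 100.00 : 84.66 : 28.67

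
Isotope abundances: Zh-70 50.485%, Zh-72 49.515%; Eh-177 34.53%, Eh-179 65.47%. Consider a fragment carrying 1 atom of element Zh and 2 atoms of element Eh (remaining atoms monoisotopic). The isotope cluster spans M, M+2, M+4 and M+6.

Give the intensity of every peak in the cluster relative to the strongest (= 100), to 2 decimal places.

13.67 : 65.26 : 100.00 : 48.21

Element Zh pattern (n=1): 0.50485 : 0.49515
Element Eh pattern (n=2): 0.11923209 : 0.45213582 : 0.42863209
Convolve the two distributions (both contribute in 2-u steps):
  M: 0.50485×0.11923209 = 0.060194
  M+2: 0.50485×0.45213582 + 0.49515×0.11923209 = 0.287299
  M+4: 0.50485×0.42863209 + 0.49515×0.45213582 = 0.440270
  M+6: 0.49515×0.42863209 = 0.212237
Scale to base peak (0.440270) = 100: 13.67 : 65.26 : 100.00 : 48.21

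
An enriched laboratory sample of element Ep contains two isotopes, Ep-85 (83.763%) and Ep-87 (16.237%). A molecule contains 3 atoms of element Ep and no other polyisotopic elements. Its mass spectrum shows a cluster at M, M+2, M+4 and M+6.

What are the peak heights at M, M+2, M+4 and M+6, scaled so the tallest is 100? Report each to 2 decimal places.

The 3 Ep atoms are independent, so intensities follow the terms of (0.83763 + 0.16237)^3.
P(M) = 0.83763^3 = 0.587701
P(M+2) = 3 × 0.83763^2 × 0.16237^1 = 0.341768
P(M+4) = 3 × 0.83763^1 × 0.16237^2 = 0.066250
P(M+6) = 0.16237^3 = 0.004281
The M peak is largest (0.587701); scaling to 100 gives 100.00 : 58.15 : 11.27 : 0.73.

100.00 : 58.15 : 11.27 : 0.73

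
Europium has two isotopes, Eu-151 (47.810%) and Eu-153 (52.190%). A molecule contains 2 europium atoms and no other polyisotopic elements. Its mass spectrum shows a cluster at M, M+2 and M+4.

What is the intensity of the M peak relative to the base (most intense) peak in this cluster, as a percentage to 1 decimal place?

Binomial terms of (0.47810 + 0.52190)^2: M 0.2286, M+2 0.4990, M+4 0.2724 → M+2 is the base peak.
P(M+2) = C(2,1) × 0.47810^1 × 0.52190^1 = 2 × 0.4781 × 0.5219 = 0.499041 (base)
P(M) = C(2,0) × 0.47810^2 × 0.52190^0 = 1 × 0.22857961 × 1.0000 = 0.228580
Relative intensity = 0.228580 / 0.499041 × 100 = 45.8

45.8%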